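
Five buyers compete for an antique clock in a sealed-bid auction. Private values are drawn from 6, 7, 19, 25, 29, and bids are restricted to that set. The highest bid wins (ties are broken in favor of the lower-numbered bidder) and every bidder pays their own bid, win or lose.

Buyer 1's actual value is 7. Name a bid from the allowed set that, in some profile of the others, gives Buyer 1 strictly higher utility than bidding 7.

Suppose Buyer 2 bids 6, Buyer 3 bids 6, Buyer 4 bids 6 and Buyer 5 bids 6.
Bid 7: wins, pays 7, utility 7 - 7 = 0.
Bid 6: wins, pays 6, utility 7 - 6 = 1.
So bidding 6 beats truth here (1 > 0).

6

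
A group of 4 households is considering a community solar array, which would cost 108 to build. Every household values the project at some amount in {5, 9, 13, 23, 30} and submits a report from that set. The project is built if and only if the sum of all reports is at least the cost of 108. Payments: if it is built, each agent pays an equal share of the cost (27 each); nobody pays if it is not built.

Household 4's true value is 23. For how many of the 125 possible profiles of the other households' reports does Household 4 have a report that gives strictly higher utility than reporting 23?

1

Others report (30, 30, 30): truth gives -4; report 5 gives 0 > -4. Violating.
Others report (5, 5, 5): truth gives 0; no alternative beats it.
Others report (5, 5, 9): truth gives 0; no alternative beats it.
(Checking all 125 profiles: 1 has a profitable deviation, 124 do not.)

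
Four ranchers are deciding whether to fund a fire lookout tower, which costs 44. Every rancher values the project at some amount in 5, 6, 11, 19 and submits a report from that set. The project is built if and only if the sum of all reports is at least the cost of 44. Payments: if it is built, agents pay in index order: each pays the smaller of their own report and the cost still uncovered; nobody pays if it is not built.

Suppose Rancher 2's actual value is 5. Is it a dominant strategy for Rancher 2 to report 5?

Check each profile of the others' reports and compare truth against every alternative report.
Others report (5, 19, 19): truth gives 0, best alternative gives -1.
Others report (6, 19, 19): truth gives 0, best alternative gives -1.
Others report (11, 11, 19): truth gives 0, best alternative gives -1.
Others report (11, 19, 11): truth gives 0, best alternative gives -1.
Others report (11, 19, 19): truth gives 0, best alternative gives -1.
Others report (19, 5, 19): truth gives 0, best alternative gives -1.
(Remaining 58 profiles checked similarly; truth is weakly best in each.)
In every case the truthful report is at least as good as any alternative, so it is a dominant strategy.

Yes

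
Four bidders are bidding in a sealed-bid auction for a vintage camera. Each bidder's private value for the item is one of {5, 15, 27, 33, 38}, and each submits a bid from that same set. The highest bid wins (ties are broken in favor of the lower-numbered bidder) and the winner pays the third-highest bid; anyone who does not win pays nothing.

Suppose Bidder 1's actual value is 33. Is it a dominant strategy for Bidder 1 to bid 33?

Consider the case where Bidder 2 bids 5, Bidder 3 bids 5 and Bidder 4 bids 38.
Truthful bid 33: loses, pays 0, utility 0.
Bid 38 instead: wins, pays 5, utility 33 - 5 = 28.
Since 28 > 0, bidding 38 is strictly better here, so truthful bidding is not dominant.

No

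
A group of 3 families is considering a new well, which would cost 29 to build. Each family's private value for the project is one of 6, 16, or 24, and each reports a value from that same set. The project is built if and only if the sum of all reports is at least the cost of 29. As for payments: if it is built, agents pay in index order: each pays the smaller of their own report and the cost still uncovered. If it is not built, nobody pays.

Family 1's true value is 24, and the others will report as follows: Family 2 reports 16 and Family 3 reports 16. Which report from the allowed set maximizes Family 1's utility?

Report 6: project built, pays 6, utility 24 - 6 = 18.
Report 16: project built, pays 16, utility 24 - 16 = 8.
Report 24: project built, pays 24, utility 24 - 24 = 0.
The best choice is 6 with utility 18.

6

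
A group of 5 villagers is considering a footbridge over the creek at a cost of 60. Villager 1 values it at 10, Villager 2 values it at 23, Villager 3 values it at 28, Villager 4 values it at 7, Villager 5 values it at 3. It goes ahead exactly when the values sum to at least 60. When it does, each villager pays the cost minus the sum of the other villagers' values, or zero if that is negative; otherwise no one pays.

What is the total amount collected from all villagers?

Total value 71 ≥ cost 60, so it is built.
Villager 1: others sum to 61; max(0, 60 - 61) = 0.
Villager 2: others sum to 48; max(0, 60 - 48) = 12.
Villager 3: others sum to 43; max(0, 60 - 43) = 17.
Villager 4: others sum to 64; max(0, 60 - 64) = 0.
Villager 5: others sum to 68; max(0, 60 - 68) = 0.
Total collected = 0 + 12 + 17 + 0 + 0 = 29.

29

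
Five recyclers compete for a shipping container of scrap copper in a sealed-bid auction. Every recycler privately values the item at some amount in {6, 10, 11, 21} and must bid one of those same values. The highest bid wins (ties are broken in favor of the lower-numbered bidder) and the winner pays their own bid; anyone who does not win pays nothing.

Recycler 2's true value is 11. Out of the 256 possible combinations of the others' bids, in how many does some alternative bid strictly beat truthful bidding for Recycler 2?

8

Others bid (6, 6, 6, 6): truth gives 0; bid 10 gives 1 > 0. Violating.
Others bid (6, 6, 6, 10): truth gives 0; bid 10 gives 1 > 0. Violating.
Others bid (6, 6, 10, 6): truth gives 0; bid 10 gives 1 > 0. Violating.
Others bid (6, 6, 10, 10): truth gives 0; bid 10 gives 1 > 0. Violating.
Others bid (6, 6, 6, 11): truth gives 0; no alternative beats it.
Others bid (6, 6, 6, 21): truth gives 0; no alternative beats it.
(Checking all 256 profiles: 8 have a profitable deviation, 248 do not.)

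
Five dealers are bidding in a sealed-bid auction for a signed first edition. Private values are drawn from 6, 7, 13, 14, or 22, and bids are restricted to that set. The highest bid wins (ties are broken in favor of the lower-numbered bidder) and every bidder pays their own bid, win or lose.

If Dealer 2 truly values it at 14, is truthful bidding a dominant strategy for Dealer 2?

No

Consider the case where Dealer 1 bids 6, Dealer 3 bids 6, Dealer 4 bids 6 and Dealer 5 bids 6.
Truthful bid 14: wins, pays 14, utility 14 - 14 = 0.
Bid 7 instead: wins, pays 7, utility 14 - 7 = 7.
Since 7 > 0, bidding 7 is strictly better here, so truthful bidding is not dominant.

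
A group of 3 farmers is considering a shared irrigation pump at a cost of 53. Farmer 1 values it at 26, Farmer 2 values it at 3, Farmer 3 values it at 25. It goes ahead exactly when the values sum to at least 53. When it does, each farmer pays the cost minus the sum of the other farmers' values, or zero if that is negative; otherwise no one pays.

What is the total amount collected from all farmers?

51

Total value 54 ≥ cost 53, so it is built.
Farmer 1: others sum to 28; max(0, 53 - 28) = 25.
Farmer 2: others sum to 51; max(0, 53 - 51) = 2.
Farmer 3: others sum to 29; max(0, 53 - 29) = 24.
Total collected = 25 + 2 + 24 = 51.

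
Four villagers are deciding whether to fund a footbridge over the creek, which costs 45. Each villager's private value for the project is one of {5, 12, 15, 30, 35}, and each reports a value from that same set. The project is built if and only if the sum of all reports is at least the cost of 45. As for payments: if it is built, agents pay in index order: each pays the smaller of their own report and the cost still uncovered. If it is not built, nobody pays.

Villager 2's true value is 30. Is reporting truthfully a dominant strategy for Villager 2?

Consider the case where Villager 1 reports 5, Villager 3 reports 5 and Villager 4 reports 30.
Truthful report 30: project built, pays 30, utility 30 - 30 = 0.
Report 5 instead: project built, pays 5, utility 30 - 5 = 25.
Since 25 > 0, reporting 5 is strictly better here, so truthful reporting is not dominant.

No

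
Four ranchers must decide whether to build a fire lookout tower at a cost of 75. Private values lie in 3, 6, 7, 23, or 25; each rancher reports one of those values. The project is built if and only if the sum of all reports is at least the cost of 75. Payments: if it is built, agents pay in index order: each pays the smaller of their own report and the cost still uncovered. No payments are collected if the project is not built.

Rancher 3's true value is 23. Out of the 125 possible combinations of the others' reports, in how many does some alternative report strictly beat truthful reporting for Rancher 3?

8

Others report (23, 23, 23): truth gives 0; report 6 gives 17 > 0. Violating.
Others report (23, 23, 25): truth gives 0; report 6 gives 17 > 0. Violating.
Others report (23, 25, 23): truth gives 0; report 6 gives 17 > 0. Violating.
Others report (23, 25, 25): truth gives 0; report 3 gives 20 > 0. Violating.
Others report (3, 3, 3): truth gives 0; no alternative beats it.
Others report (3, 3, 6): truth gives 0; no alternative beats it.
(Checking all 125 profiles: 8 have a profitable deviation, 117 do not.)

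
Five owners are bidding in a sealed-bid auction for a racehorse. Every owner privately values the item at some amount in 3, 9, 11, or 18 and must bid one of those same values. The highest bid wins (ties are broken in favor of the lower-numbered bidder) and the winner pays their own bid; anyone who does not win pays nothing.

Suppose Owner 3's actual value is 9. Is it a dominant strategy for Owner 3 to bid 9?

Check each profile of the others' bids and compare truth against every alternative bid.
Others bid (3, 3, 3, 3): truth gives 0, best alternative gives 0.
Others bid (3, 3, 3, 9): truth gives 0, best alternative gives 0.
Others bid (3, 3, 3, 11): truth gives 0, best alternative gives 0.
Others bid (3, 3, 3, 18): truth gives 0, best alternative gives 0.
Others bid (3, 3, 9, 3): truth gives 0, best alternative gives 0.
Others bid (3, 3, 9, 9): truth gives 0, best alternative gives 0.
(Remaining 250 profiles checked similarly; truth is weakly best in each.)
In every case the truthful bid is at least as good as any alternative, so it is a dominant strategy.

Yes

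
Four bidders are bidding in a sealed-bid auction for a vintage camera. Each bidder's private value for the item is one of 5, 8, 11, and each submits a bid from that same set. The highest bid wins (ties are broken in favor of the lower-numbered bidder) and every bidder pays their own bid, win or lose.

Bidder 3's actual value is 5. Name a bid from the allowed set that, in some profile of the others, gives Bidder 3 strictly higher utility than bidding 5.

Suppose Bidder 1 bids 5, Bidder 2 bids 5 and Bidder 4 bids 5.
Bid 5: loses but pays 5, utility -5.
Bid 8: wins, pays 8, utility 5 - 8 = -3.
So bidding 8 beats truth here (-3 > -5).

8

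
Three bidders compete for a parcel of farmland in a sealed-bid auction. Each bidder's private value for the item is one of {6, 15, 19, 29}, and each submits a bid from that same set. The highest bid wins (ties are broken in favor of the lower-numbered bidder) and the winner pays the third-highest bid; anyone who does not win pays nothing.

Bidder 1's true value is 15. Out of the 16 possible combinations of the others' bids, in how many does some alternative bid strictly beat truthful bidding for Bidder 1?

Others bid (6, 19): truth gives 0; bid 19 gives 9 > 0. Violating.
Others bid (6, 29): truth gives 0; bid 29 gives 9 > 0. Violating.
Others bid (19, 6): truth gives 0; bid 19 gives 9 > 0. Violating.
Others bid (29, 6): truth gives 0; bid 29 gives 9 > 0. Violating.
Others bid (6, 6): truth gives 9; no alternative beats it.
Others bid (6, 15): truth gives 9; no alternative beats it.
(Checking all 16 profiles: 4 have a profitable deviation, 12 do not.)

4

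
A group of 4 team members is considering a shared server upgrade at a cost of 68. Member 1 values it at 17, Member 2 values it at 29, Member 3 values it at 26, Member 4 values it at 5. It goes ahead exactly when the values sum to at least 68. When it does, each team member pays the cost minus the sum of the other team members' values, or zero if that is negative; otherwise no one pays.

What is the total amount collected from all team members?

Total value 77 ≥ cost 68, so it is built.
Member 1: others sum to 60; max(0, 68 - 60) = 8.
Member 2: others sum to 48; max(0, 68 - 48) = 20.
Member 3: others sum to 51; max(0, 68 - 51) = 17.
Member 4: others sum to 72; max(0, 68 - 72) = 0.
Total collected = 8 + 20 + 17 + 0 = 45.

45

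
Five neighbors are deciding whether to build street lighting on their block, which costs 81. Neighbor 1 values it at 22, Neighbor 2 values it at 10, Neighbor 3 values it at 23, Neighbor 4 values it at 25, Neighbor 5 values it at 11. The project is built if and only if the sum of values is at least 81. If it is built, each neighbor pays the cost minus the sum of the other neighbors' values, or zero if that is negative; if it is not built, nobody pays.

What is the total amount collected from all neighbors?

41

Total value 91 ≥ cost 81, so it is built.
Neighbor 1: others sum to 69; max(0, 81 - 69) = 12.
Neighbor 2: others sum to 81; max(0, 81 - 81) = 0.
Neighbor 3: others sum to 68; max(0, 81 - 68) = 13.
Neighbor 4: others sum to 66; max(0, 81 - 66) = 15.
Neighbor 5: others sum to 80; max(0, 81 - 80) = 1.
Total collected = 12 + 0 + 13 + 15 + 1 = 41.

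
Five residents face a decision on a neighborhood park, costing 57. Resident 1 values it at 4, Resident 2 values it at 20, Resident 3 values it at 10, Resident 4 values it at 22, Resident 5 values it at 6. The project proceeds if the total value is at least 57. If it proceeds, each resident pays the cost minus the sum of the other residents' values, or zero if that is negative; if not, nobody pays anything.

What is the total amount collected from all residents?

Total value 62 ≥ cost 57, so it is built.
Resident 1: others sum to 58; max(0, 57 - 58) = 0.
Resident 2: others sum to 42; max(0, 57 - 42) = 15.
Resident 3: others sum to 52; max(0, 57 - 52) = 5.
Resident 4: others sum to 40; max(0, 57 - 40) = 17.
Resident 5: others sum to 56; max(0, 57 - 56) = 1.
Total collected = 0 + 15 + 5 + 17 + 1 = 38.

38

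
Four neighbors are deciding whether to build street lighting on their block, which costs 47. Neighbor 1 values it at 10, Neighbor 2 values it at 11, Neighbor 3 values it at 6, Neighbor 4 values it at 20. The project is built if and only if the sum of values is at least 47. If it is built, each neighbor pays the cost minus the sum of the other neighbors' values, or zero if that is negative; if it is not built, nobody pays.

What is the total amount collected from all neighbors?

Total value 47 ≥ cost 47, so it is built.
Neighbor 1: others sum to 37; max(0, 47 - 37) = 10.
Neighbor 2: others sum to 36; max(0, 47 - 36) = 11.
Neighbor 3: others sum to 41; max(0, 47 - 41) = 6.
Neighbor 4: others sum to 27; max(0, 47 - 27) = 20.
Total collected = 10 + 11 + 6 + 20 = 47.

47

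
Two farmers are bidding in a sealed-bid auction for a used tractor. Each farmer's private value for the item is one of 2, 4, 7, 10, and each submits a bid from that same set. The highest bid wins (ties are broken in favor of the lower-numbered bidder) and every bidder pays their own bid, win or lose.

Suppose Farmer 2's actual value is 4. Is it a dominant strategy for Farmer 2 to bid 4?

Consider the case where Farmer 1 bids 4.
Truthful bid 4: loses but pays 4, utility -4.
Bid 2 instead: loses but pays 2, utility -2.
Since -2 > -4, bidding 2 is strictly better here, so truthful bidding is not dominant.

No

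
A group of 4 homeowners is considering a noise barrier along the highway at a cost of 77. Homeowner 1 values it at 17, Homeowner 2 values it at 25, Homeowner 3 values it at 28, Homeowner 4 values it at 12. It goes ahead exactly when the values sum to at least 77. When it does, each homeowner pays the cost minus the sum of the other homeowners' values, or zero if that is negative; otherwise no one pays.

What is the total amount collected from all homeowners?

62

Total value 82 ≥ cost 77, so it is built.
Homeowner 1: others sum to 65; max(0, 77 - 65) = 12.
Homeowner 2: others sum to 57; max(0, 77 - 57) = 20.
Homeowner 3: others sum to 54; max(0, 77 - 54) = 23.
Homeowner 4: others sum to 70; max(0, 77 - 70) = 7.
Total collected = 12 + 20 + 23 + 7 = 62.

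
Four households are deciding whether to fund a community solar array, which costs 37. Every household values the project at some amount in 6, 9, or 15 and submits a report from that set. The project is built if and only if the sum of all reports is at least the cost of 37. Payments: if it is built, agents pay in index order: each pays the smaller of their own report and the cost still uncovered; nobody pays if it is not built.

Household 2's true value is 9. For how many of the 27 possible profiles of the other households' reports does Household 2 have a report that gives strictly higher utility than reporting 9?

10

Others report (6, 15, 15): truth gives 0; report 6 gives 3 > 0. Violating.
Others report (9, 9, 15): truth gives 0; report 6 gives 3 > 0. Violating.
Others report (9, 15, 9): truth gives 0; report 6 gives 3 > 0. Violating.
Others report (9, 15, 15): truth gives 0; report 6 gives 3 > 0. Violating.
Others report (6, 6, 6): truth gives 0; no alternative beats it.
Others report (6, 6, 9): truth gives 0; no alternative beats it.
(Checking all 27 profiles: 10 have a profitable deviation, 17 do not.)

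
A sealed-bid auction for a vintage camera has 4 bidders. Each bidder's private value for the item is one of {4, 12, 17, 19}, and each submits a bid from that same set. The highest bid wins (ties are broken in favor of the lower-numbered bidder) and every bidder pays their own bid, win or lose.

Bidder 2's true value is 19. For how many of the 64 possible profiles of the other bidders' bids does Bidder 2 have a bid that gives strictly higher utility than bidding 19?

34

Others bid (4, 4, 4): truth gives 0; bid 12 gives 7 > 0. Violating.
Others bid (4, 4, 12): truth gives 0; bid 12 gives 7 > 0. Violating.
Others bid (4, 4, 17): truth gives 0; bid 17 gives 2 > 0. Violating.
Others bid (4, 12, 4): truth gives 0; bid 12 gives 7 > 0. Violating.
Others bid (4, 4, 19): truth gives 0; no alternative beats it.
Others bid (4, 12, 19): truth gives 0; no alternative beats it.
(Checking all 64 profiles: 34 have a profitable deviation, 30 do not.)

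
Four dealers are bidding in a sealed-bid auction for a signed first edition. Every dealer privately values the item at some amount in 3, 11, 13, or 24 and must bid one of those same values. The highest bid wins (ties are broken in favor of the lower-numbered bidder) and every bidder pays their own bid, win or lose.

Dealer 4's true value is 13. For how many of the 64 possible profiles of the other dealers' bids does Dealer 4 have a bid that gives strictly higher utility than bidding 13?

57

Others bid (3, 3, 3): truth gives 0; bid 11 gives 2 > 0. Violating.
Others bid (3, 3, 13): truth gives -13; bid 3 gives -3 > -13. Violating.
Others bid (3, 3, 24): truth gives -13; bid 3 gives -3 > -13. Violating.
Others bid (3, 11, 13): truth gives -13; bid 3 gives -3 > -13. Violating.
Others bid (3, 3, 11): truth gives 0; no alternative beats it.
Others bid (3, 11, 3): truth gives 0; no alternative beats it.
(Checking all 64 profiles: 57 have a profitable deviation, 7 do not.)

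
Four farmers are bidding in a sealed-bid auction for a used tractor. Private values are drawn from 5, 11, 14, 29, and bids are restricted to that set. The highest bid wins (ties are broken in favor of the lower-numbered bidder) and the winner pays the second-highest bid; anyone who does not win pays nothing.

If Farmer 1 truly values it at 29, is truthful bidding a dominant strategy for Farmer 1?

Yes

Check each profile of the others' bids and compare truth against every alternative bid.
Others bid (5, 5, 5): truth gives 24, best alternative gives 24.
Others bid (5, 5, 11): truth gives 18, best alternative gives 18.
Others bid (5, 11, 5): truth gives 18, best alternative gives 18.
Others bid (5, 11, 11): truth gives 18, best alternative gives 18.
Others bid (11, 5, 5): truth gives 18, best alternative gives 18.
Others bid (11, 5, 11): truth gives 18, best alternative gives 18.
(Remaining 58 profiles checked similarly; truth is weakly best in each.)
In every case the truthful bid is at least as good as any alternative, so it is a dominant strategy.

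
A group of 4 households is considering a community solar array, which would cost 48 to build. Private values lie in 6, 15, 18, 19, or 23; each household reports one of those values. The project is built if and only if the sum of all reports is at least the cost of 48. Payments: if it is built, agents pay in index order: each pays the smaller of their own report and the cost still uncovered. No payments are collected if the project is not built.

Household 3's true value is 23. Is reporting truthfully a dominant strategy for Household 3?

Consider the case where Household 1 reports 6, Household 2 reports 6 and Household 4 reports 18.
Truthful report 23: project built, pays 23, utility 23 - 23 = 0.
Report 18 instead: project built, pays 18, utility 23 - 18 = 5.
Since 5 > 0, reporting 18 is strictly better here, so truthful reporting is not dominant.

No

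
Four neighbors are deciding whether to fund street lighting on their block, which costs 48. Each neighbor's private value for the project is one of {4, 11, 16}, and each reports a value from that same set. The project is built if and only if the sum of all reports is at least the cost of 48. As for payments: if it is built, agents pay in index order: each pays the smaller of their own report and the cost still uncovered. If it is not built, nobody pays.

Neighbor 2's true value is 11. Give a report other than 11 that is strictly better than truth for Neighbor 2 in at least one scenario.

4

Suppose Neighbor 1 reports 16, Neighbor 3 reports 16 and Neighbor 4 reports 16.
Report 11: project built, pays 11, utility 11 - 11 = 0.
Report 4: project built, pays 4, utility 11 - 4 = 7.
So reporting 4 beats truth here (7 > 0).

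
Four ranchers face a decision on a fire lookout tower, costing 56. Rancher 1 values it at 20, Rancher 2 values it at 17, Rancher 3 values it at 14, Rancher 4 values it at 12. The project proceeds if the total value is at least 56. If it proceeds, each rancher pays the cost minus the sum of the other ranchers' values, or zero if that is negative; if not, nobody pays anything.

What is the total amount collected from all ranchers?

35

Total value 63 ≥ cost 56, so it is built.
Rancher 1: others sum to 43; max(0, 56 - 43) = 13.
Rancher 2: others sum to 46; max(0, 56 - 46) = 10.
Rancher 3: others sum to 49; max(0, 56 - 49) = 7.
Rancher 4: others sum to 51; max(0, 56 - 51) = 5.
Total collected = 13 + 10 + 7 + 5 = 35.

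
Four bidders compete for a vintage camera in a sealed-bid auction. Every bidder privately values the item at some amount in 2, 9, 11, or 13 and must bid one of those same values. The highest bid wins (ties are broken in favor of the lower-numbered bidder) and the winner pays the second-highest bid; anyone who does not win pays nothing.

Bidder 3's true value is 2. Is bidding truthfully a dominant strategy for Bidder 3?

Check each profile of the others' bids and compare truth against every alternative bid.
Others bid (2, 2, 9): truth gives 0, best alternative gives -7.
Others bid (2, 2, 2): truth gives 0, best alternative gives 0.
Others bid (2, 2, 11): truth gives 0, best alternative gives 0.
Others bid (2, 2, 13): truth gives 0, best alternative gives 0.
Others bid (2, 9, 2): truth gives 0, best alternative gives 0.
Others bid (2, 9, 9): truth gives 0, best alternative gives 0.
(Remaining 58 profiles checked similarly; truth is weakly best in each.)
In every case the truthful bid is at least as good as any alternative, so it is a dominant strategy.

Yes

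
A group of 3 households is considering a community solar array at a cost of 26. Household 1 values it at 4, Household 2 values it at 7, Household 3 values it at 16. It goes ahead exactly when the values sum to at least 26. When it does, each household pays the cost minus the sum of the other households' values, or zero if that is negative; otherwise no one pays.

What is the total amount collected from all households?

Total value 27 ≥ cost 26, so it is built.
Household 1: others sum to 23; max(0, 26 - 23) = 3.
Household 2: others sum to 20; max(0, 26 - 20) = 6.
Household 3: others sum to 11; max(0, 26 - 11) = 15.
Total collected = 3 + 6 + 15 = 24.

24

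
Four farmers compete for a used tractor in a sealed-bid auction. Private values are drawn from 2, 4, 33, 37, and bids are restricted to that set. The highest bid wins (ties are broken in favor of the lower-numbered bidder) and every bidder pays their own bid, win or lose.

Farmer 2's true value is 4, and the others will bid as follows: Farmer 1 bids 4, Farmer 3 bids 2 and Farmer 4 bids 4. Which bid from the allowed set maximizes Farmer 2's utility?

2

Bid 2: loses but pays 2, utility -2.
Bid 4: loses but pays 4, utility -4.
Bid 33: wins, pays 33, utility 4 - 33 = -29.
Bid 37: wins, pays 37, utility 4 - 37 = -33.
The best choice is 2 with utility -2.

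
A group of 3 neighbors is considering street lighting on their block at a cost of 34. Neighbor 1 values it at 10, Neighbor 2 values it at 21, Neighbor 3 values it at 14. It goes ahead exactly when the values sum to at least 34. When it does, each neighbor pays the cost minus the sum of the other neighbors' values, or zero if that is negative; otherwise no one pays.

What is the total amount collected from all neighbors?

Total value 45 ≥ cost 34, so it is built.
Neighbor 1: others sum to 35; max(0, 34 - 35) = 0.
Neighbor 2: others sum to 24; max(0, 34 - 24) = 10.
Neighbor 3: others sum to 31; max(0, 34 - 31) = 3.
Total collected = 0 + 10 + 3 = 13.

13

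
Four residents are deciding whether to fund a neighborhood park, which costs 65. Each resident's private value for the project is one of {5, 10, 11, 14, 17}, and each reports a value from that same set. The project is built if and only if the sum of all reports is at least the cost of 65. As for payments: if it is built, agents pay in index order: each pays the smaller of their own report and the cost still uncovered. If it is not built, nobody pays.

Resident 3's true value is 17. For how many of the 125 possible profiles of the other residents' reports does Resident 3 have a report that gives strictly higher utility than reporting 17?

Others report (17, 17, 17): truth gives 0; report 14 gives 3 > 0. Violating.
Others report (5, 5, 5): truth gives 0; no alternative beats it.
Others report (5, 5, 10): truth gives 0; no alternative beats it.
(Checking all 125 profiles: 1 has a profitable deviation, 124 do not.)

1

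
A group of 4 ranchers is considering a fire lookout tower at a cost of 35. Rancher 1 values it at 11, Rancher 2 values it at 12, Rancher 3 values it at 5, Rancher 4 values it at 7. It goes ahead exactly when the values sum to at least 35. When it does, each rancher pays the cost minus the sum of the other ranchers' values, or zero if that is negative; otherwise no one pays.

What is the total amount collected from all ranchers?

35

Total value 35 ≥ cost 35, so it is built.
Rancher 1: others sum to 24; max(0, 35 - 24) = 11.
Rancher 2: others sum to 23; max(0, 35 - 23) = 12.
Rancher 3: others sum to 30; max(0, 35 - 30) = 5.
Rancher 4: others sum to 28; max(0, 35 - 28) = 7.
Total collected = 11 + 12 + 5 + 7 = 35.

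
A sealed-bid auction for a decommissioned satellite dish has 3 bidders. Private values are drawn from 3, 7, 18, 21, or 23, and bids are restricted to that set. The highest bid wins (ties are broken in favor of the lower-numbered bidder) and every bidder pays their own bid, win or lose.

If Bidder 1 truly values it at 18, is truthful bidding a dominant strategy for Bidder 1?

No

Consider the case where Bidder 2 bids 3 and Bidder 3 bids 3.
Truthful bid 18: wins, pays 18, utility 18 - 18 = 0.
Bid 3 instead: wins, pays 3, utility 18 - 3 = 15.
Since 15 > 0, bidding 3 is strictly better here, so truthful bidding is not dominant.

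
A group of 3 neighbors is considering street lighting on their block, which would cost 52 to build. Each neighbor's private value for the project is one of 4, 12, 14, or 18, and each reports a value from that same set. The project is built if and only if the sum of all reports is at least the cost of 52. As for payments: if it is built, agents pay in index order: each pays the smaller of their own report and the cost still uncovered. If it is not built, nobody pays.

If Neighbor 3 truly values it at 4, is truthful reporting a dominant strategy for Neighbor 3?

Yes

Check each profile of the others' reports and compare truth against every alternative report.
Others report (4, 4): truth gives 0, best alternative gives 0.
Others report (4, 12): truth gives 0, best alternative gives 0.
Others report (4, 14): truth gives 0, best alternative gives 0.
Others report (4, 18): truth gives 0, best alternative gives 0.
Others report (12, 4): truth gives 0, best alternative gives 0.
Others report (12, 12): truth gives 0, best alternative gives 0.
(Remaining 10 profiles checked similarly; truth is weakly best in each.)
In every case the truthful report is at least as good as any alternative, so it is a dominant strategy.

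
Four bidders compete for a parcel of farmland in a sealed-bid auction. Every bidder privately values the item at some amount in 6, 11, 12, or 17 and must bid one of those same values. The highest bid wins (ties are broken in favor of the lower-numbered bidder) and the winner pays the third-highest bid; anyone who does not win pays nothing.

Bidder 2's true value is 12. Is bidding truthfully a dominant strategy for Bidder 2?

Consider the case where Bidder 1 bids 6, Bidder 3 bids 6 and Bidder 4 bids 17.
Truthful bid 12: loses, pays 0, utility 0.
Bid 17 instead: wins, pays 6, utility 12 - 6 = 6.
Since 6 > 0, bidding 17 is strictly better here, so truthful bidding is not dominant.

No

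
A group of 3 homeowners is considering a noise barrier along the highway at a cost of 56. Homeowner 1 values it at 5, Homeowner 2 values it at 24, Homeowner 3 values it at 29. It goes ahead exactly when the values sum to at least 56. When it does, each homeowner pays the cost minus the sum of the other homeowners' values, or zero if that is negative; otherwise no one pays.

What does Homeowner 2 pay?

Total value 58 ≥ cost 56, so the project is built.
The other homeowners' values sum to 34.
Cost minus that sum is 56 - 34 = 22.

22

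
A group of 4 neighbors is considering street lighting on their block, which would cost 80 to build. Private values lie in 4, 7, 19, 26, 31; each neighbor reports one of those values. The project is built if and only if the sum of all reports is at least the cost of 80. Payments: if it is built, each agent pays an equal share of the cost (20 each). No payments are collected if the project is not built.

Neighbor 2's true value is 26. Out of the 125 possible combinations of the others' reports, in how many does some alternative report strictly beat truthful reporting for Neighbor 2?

12

Others report (4, 19, 26): truth gives 0; report 31 gives 6 > 0. Violating.
Others report (4, 26, 19): truth gives 0; report 31 gives 6 > 0. Violating.
Others report (7, 19, 26): truth gives 0; report 31 gives 6 > 0. Violating.
Others report (7, 26, 19): truth gives 0; report 31 gives 6 > 0. Violating.
Others report (4, 4, 4): truth gives 0; no alternative beats it.
Others report (4, 4, 7): truth gives 0; no alternative beats it.
(Checking all 125 profiles: 12 have a profitable deviation, 113 do not.)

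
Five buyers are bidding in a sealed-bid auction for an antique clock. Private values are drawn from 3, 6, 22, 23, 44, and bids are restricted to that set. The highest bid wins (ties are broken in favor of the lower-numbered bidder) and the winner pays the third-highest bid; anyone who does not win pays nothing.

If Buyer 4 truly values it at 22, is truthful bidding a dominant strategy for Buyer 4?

No

Consider the case where Buyer 1 bids 3, Buyer 2 bids 3, Buyer 3 bids 3 and Buyer 5 bids 23.
Truthful bid 22: loses, pays 0, utility 0.
Bid 23 instead: wins, pays 3, utility 22 - 3 = 19.
Since 19 > 0, bidding 23 is strictly better here, so truthful bidding is not dominant.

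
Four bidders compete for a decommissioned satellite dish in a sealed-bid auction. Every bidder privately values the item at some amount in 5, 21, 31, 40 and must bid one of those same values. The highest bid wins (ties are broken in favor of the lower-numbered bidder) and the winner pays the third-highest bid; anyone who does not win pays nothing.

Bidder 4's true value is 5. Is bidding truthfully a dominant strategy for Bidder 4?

Check each profile of the others' bids and compare truth against every alternative bid.
Others bid (5, 5, 5): truth gives 0, best alternative gives 0.
Others bid (5, 5, 21): truth gives 0, best alternative gives 0.
Others bid (5, 5, 31): truth gives 0, best alternative gives 0.
Others bid (5, 5, 40): truth gives 0, best alternative gives 0.
Others bid (5, 21, 5): truth gives 0, best alternative gives 0.
Others bid (5, 21, 21): truth gives 0, best alternative gives 0.
(Remaining 58 profiles checked similarly; truth is weakly best in each.)
In every case the truthful bid is at least as good as any alternative, so it is a dominant strategy.

Yes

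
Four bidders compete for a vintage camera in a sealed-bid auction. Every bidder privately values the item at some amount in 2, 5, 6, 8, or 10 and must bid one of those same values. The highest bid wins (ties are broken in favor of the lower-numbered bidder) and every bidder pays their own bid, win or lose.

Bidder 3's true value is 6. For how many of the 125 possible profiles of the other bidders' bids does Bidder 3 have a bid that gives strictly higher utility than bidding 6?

Others bid (2, 2, 2): truth gives 0; bid 5 gives 1 > 0. Violating.
Others bid (2, 2, 5): truth gives 0; bid 5 gives 1 > 0. Violating.
Others bid (2, 2, 8): truth gives -6; bid 2 gives -2 > -6. Violating.
Others bid (2, 2, 10): truth gives -6; bid 2 gives -2 > -6. Violating.
Others bid (2, 2, 6): truth gives 0; no alternative beats it.
Others bid (2, 5, 2): truth gives 0; no alternative beats it.
(Checking all 125 profiles: 115 have a profitable deviation, 10 do not.)

115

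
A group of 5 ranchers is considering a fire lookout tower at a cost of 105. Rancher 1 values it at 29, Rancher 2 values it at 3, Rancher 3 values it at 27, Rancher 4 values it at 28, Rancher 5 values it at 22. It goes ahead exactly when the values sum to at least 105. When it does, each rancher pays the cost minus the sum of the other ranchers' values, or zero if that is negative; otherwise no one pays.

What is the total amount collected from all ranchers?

90

Total value 109 ≥ cost 105, so it is built.
Rancher 1: others sum to 80; max(0, 105 - 80) = 25.
Rancher 2: others sum to 106; max(0, 105 - 106) = 0.
Rancher 3: others sum to 82; max(0, 105 - 82) = 23.
Rancher 4: others sum to 81; max(0, 105 - 81) = 24.
Rancher 5: others sum to 87; max(0, 105 - 87) = 18.
Total collected = 25 + 0 + 23 + 24 + 18 = 90.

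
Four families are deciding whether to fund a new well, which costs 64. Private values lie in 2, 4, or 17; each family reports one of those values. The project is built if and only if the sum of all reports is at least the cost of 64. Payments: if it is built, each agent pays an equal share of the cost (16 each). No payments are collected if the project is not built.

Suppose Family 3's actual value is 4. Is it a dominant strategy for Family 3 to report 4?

Yes

Check each profile of the others' reports and compare truth against every alternative report.
Others report (2, 2, 2): truth gives 0, best alternative gives 0.
Others report (2, 2, 4): truth gives 0, best alternative gives 0.
Others report (2, 2, 17): truth gives 0, best alternative gives 0.
Others report (2, 4, 2): truth gives 0, best alternative gives 0.
Others report (2, 4, 4): truth gives 0, best alternative gives 0.
Others report (2, 4, 17): truth gives 0, best alternative gives 0.
(Remaining 21 profiles checked similarly; truth is weakly best in each.)
In every case the truthful report is at least as good as any alternative, so it is a dominant strategy.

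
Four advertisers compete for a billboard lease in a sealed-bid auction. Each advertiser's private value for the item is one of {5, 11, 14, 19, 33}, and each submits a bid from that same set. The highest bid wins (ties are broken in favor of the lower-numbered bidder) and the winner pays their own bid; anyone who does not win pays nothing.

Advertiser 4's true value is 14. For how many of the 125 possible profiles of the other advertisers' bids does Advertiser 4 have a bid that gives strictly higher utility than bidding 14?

1

Others bid (5, 5, 5): truth gives 0; bid 11 gives 3 > 0. Violating.
Others bid (5, 5, 11): truth gives 0; no alternative beats it.
Others bid (5, 5, 14): truth gives 0; no alternative beats it.
(Checking all 125 profiles: 1 has a profitable deviation, 124 do not.)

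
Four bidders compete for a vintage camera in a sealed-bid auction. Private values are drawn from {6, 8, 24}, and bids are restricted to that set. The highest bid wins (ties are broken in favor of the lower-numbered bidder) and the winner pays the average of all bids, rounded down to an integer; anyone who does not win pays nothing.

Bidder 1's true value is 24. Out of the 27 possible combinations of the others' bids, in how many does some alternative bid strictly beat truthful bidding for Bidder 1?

8

Others bid (6, 6, 6): truth gives 14; bid 6 gives 18 > 14. Violating.
Others bid (6, 6, 8): truth gives 13; bid 8 gives 17 > 13. Violating.
Others bid (6, 8, 6): truth gives 13; bid 8 gives 17 > 13. Violating.
Others bid (6, 8, 8): truth gives 13; bid 8 gives 17 > 13. Violating.
Others bid (6, 6, 24): truth gives 9; no alternative beats it.
Others bid (6, 8, 24): truth gives 9; no alternative beats it.
(Checking all 27 profiles: 8 have a profitable deviation, 19 do not.)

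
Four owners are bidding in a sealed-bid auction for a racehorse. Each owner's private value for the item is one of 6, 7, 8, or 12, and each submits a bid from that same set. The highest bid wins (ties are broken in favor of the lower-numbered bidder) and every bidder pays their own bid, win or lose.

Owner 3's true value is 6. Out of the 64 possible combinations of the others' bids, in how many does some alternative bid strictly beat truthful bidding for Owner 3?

Others bid (6, 6, 6): truth gives -6; bid 7 gives -1 > -6. Violating.
Others bid (6, 6, 7): truth gives -6; bid 7 gives -1 > -6. Violating.
Others bid (6, 6, 8): truth gives -6; bid 8 gives -2 > -6. Violating.
Others bid (6, 7, 6): truth gives -6; bid 8 gives -2 > -6. Violating.
Others bid (6, 6, 12): truth gives -6; no alternative beats it.
Others bid (6, 7, 12): truth gives -6; no alternative beats it.
(Checking all 64 profiles: 12 have a profitable deviation, 52 do not.)

12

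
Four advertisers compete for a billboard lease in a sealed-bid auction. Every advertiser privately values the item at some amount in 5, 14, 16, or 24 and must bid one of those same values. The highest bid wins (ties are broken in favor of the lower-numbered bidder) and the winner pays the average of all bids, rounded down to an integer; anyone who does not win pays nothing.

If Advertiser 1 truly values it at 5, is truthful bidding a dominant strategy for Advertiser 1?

Yes

Check each profile of the others' bids and compare truth against every alternative bid.
Others bid (14, 14, 14): truth gives 0, best alternative gives -9.
Others bid (5, 14, 14): truth gives 0, best alternative gives -6.
Others bid (14, 5, 14): truth gives 0, best alternative gives -6.
Others bid (14, 14, 5): truth gives 0, best alternative gives -6.
Others bid (5, 5, 14): truth gives 0, best alternative gives -4.
Others bid (5, 14, 5): truth gives 0, best alternative gives -4.
(Remaining 58 profiles checked similarly; truth is weakly best in each.)
In every case the truthful bid is at least as good as any alternative, so it is a dominant strategy.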